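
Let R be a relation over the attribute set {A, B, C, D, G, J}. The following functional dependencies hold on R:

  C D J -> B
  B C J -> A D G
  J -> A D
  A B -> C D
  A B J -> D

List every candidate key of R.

BJ; CJ

Attribute J never appears on the right-hand side of any dependency, so J must belong to every candidate key.
{J}⁺ = {A, D, J}, which is not all of the schema, so we must add further attributes.
{B, J}⁺: J→AD adds A, D; AB→CD adds C; BCJ→ADG adds G → {A, B, C, D, G, J}. Minimal: {J}⁺ = {A, D, J}; {B}⁺ = {B} — none reach the full schema.
{C, J}⁺: J→AD adds A, D; CDJ→B adds B; BCJ→ADG adds G → {A, B, C, D, G, J}. Minimal: {J}⁺ = {A, D, J}; {C}⁺ = {C} — none reach the full schema.
Any other superkey contains one of these as a subset, so there are no further candidate keys.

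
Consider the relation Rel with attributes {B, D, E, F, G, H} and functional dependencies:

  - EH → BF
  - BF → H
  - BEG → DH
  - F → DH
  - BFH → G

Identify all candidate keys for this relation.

Attribute E never appears on the right-hand side of any dependency, so E must belong to every candidate key.
{E}⁺ = {E}, which is not all of the schema, so we must add further attributes.
{E, F}⁺: F→DH adds D, H; EH→BF adds B; BFH→G adds G → {B, D, E, F, G, H}. Minimal: {F}⁺ = {D, F, H}; {E}⁺ = {E} — none reach the full schema.
{E, H}⁺: EH→BF adds B, F; F→DH adds D; BFH→G adds G → {B, D, E, F, G, H}. Minimal: {H}⁺ = {H}; {E}⁺ = {E} — none reach the full schema.
{B, E, G}⁺: BEG→DH adds D, H; EH→BF adds F → {B, D, E, F, G, H}. Minimal: {E, G}⁺ = {E, G}; {B, G}⁺ = {B, G}; {B, E}⁺ = {B, E} — none reach the full schema.
Any other superkey contains one of these as a subset, so there are no further candidate keys.

(E, F), (E, H), (B, E, G)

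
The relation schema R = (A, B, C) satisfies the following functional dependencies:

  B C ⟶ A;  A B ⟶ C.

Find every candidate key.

AB, BC

{A, B}⁺: AB→C adds C → {A, B, C}.
{B, C}⁺: BC→A adds A → {A, B, C}.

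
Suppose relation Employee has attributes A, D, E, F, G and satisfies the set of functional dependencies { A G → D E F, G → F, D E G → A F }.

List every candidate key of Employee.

Attribute G never appears on the right-hand side of any dependency, so G must belong to every candidate key.
{G}⁺ = {F, G}, which is not all of the schema, so we must add further attributes.
{A, G}⁺: AG→DEF adds D, E, F → {A, D, E, F, G}. Minimal: {G}⁺ = {F, G}; {A}⁺ = {A} — none reach the full schema.
{D, E, G}⁺: G→F adds F; DEG→AF adds A → {A, D, E, F, G}. Minimal: {E, G}⁺ = {E, F, G}; {D, G}⁺ = {D, F, G}; {D, E}⁺ = {D, E} — none reach the full schema.
Any other superkey contains one of these as a subset, so there are no further candidate keys.

{A, G}, {D, E, G}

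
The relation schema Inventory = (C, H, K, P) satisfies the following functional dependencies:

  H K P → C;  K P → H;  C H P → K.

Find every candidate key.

{K, P}⁺: KP→H adds H; HKP→C adds C → {C, H, K, P}. Minimal: {P}⁺ = {P}; {K}⁺ = {K} — none reach the full schema.
{C, H, P}⁺: CHP→K adds K → {C, H, K, P}. Minimal: {H, P}⁺ = {H, P}; {C, P}⁺ = {C, P}; {C, H}⁺ = {C, H} — none reach the full schema.

{K, P}; {C, H, P}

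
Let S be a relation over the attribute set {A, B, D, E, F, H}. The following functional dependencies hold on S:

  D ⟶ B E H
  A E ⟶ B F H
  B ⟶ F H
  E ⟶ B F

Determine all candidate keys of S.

{A, D}

Attributes A, D never appear on any right-hand side, so every candidate key must contain {A, D}.
{A, D}⁺ = {A, B, D, E, F, H}, which is all of the schema, so {A, D} is the only candidate key.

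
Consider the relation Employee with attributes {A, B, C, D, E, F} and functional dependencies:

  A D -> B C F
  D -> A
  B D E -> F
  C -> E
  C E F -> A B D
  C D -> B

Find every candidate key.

{D}⁺: D→A adds A; AD→BCF adds B, C, F; C→E adds E → {A, B, C, D, E, F}.
{C, F}⁺: C→E adds E; CEF→ABD adds A, B, D → {A, B, C, D, E, F}. Minimal: {F}⁺ = {F}; {C}⁺ = {C, E} — none reach the full schema.
Any other superkey contains one of these as a subset, so there are no further candidate keys.

{D}, {C, F}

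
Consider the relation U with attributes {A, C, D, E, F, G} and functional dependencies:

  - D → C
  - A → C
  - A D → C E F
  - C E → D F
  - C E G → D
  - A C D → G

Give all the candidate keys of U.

{A, D}⁺: D→C adds C; AD→CEF adds E, F; ACD→G adds G → {A, C, D, E, F, G}. Minimal: {D}⁺ = {C, D}; {A}⁺ = {A, C} — none reach the full schema.
{A, E}⁺: A→C adds C; CE→DF adds D, F; ACD→G adds G → {A, C, D, E, F, G}. Minimal: {E}⁺ = {E}; {A}⁺ = {A, C} — none reach the full schema.

(A, D), (A, E)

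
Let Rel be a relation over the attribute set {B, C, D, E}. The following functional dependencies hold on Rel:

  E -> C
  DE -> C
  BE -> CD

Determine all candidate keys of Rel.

{B, E}⁺: E→C adds C; BE→CD adds D → {B, C, D, E}. Minimal: {E}⁺ = {C, E}; {B}⁺ = {B} — none reach the full schema.
No other minimal superkey exists.

{B, E}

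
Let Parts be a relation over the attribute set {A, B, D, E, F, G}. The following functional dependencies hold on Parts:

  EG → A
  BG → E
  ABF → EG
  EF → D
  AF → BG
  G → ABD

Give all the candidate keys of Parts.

AF, FG

Attribute F never appears on the right-hand side of any dependency, so F must belong to every candidate key.
{F}⁺ = {F}, which is not all of the schema, so we must add further attributes.
{A, F}⁺: AF→BG adds B, G; G→ABD adds D; BG→E adds E → {A, B, D, E, F, G}. Minimal: {F}⁺ = {F}; {A}⁺ = {A} — none reach the full schema.
{F, G}⁺: G→ABD adds A, B, D; BG→E adds E → {A, B, D, E, F, G}. Minimal: {G}⁺ = {A, B, D, E, G}; {F}⁺ = {F} — none reach the full schema.
Any other superkey contains one of these as a subset, so there are no further candidate keys.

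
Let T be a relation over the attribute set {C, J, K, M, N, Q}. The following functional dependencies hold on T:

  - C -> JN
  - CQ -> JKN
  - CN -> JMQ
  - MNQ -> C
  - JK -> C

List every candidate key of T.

{C}⁺: C→JN adds J, N; CN→JMQ adds M, Q; CQ→JKN adds K → {C, J, K, M, N, Q}.
{J, K}⁺: JK→C adds C; C→JN adds N; CN→JMQ adds M, Q → {C, J, K, M, N, Q}. Minimal: {K}⁺ = {K}; {J}⁺ = {J} — none reach the full schema.
{M, N, Q}⁺: MNQ→C adds C; C→JN adds J; CQ→JKN adds K → {C, J, K, M, N, Q}. Minimal: {N, Q}⁺ = {N, Q}; {M, Q}⁺ = {M, Q}; {M, N}⁺ = {M, N} — none reach the full schema.

{C}, {J, K}, {M, N, Q}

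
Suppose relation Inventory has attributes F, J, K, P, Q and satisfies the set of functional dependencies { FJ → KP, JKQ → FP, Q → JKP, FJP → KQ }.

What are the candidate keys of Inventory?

{Q}⁺: Q→JKP adds J, K, P; JKQ→FP adds F → {F, J, K, P, Q}.
{F, J}⁺: FJ→KP adds K, P; FJP→KQ adds Q → {F, J, K, P, Q}. Minimal: {J}⁺ = {J}; {F}⁺ = {F} — none reach the full schema.

{Q}, {F, J}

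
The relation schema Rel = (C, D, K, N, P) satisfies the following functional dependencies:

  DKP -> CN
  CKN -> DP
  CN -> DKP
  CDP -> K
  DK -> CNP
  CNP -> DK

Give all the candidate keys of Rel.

CN, DK, CDP

{C, N}⁺: CN→DKP adds D, K, P → {C, D, K, N, P}. Minimal: {N}⁺ = {N}; {C}⁺ = {C} — none reach the full schema.
{D, K}⁺: DK→CNP adds C, N, P → {C, D, K, N, P}. Minimal: {K}⁺ = {K}; {D}⁺ = {D} — none reach the full schema.
{C, D, P}⁺: CDP→K adds K; DK→CNP adds N → {C, D, K, N, P}. Minimal: {D, P}⁺ = {D, P}; {C, P}⁺ = {C, P}; {C, D}⁺ = {C, D} — none reach the full schema.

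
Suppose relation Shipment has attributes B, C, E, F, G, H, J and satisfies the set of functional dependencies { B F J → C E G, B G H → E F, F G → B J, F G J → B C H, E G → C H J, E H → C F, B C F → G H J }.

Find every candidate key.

{E, G}⁺: EG→CHJ adds C, H, J; EH→CF adds F; FG→BJ adds B → {B, C, E, F, G, H, J}. Minimal: {G}⁺ = {G}; {E}⁺ = {E} — none reach the full schema.
{F, G}⁺: FG→BJ adds B, J; FGJ→BCH adds C, H; BFJ→CEG adds E → {B, C, E, F, G, H, J}. Minimal: {G}⁺ = {G}; {F}⁺ = {F} — none reach the full schema.
{B, C, F}⁺: BCF→GHJ adds G, H, J; BFJ→CEG adds E → {B, C, E, F, G, H, J}. Minimal: {C, F}⁺ = {C, F}; {B, F}⁺ = {B, F}; {B, C}⁺ = {B, C} — none reach the full schema.
{B, E, H}⁺: EH→CF adds C, F; BCF→GHJ adds G, J → {B, C, E, F, G, H, J}. Minimal: {E, H}⁺ = {C, E, F, H}; {B, H}⁺ = {B, H}; {B, E}⁺ = {B, E} — none reach the full schema.
{B, F, J}⁺: BFJ→CEG adds C, E, G; FGJ→BCH adds H → {B, C, E, F, G, H, J}. Minimal: {F, J}⁺ = {F, J}; {B, J}⁺ = {B, J}; {B, F}⁺ = {B, F} — none reach the full schema.
{B, G, H}⁺: BGH→EF adds E, F; FG→BJ adds J; FGJ→BCH adds C → {B, C, E, F, G, H, J}. Minimal: {G, H}⁺ = {G, H}; {B, H}⁺ = {B, H}; {B, G}⁺ = {B, G} — none reach the full schema.
Any other superkey contains one of these as a subset, so there are no further candidate keys.

{E, G}, {F, G}, {B, C, F}, {B, E, H}, {B, F, J}, {B, G, H}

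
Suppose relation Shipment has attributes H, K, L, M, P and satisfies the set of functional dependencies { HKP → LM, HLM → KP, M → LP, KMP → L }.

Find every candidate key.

{H, M}⁺: M→LP adds L, P; HLM→KP adds K → {H, K, L, M, P}.
{H, K, P}⁺: HKP→LM adds L, M → {H, K, L, M, P}.
Any other superkey contains one of these as a subset, so there are no further candidate keys.

{H, M}; {H, K, P}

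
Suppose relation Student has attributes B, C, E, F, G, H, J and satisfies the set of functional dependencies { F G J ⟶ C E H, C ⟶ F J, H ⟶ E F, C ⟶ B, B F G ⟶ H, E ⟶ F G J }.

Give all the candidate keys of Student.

{E}; {H}; {C, G}; {B, F, G}; {F, G, J}

{E}⁺: E→FGJ adds F, G, J; FGJ→CEH adds C, H; C→B adds B → {B, C, E, F, G, H, J}.
{H}⁺: H→EF adds E, F; E→FGJ adds G, J; FGJ→CEH adds C; C→B adds B → {B, C, E, F, G, H, J}.
{C, G}⁺: C→FJ adds F, J; C→B adds B; BFG→H adds H; FGJ→CEH adds E → {B, C, E, F, G, H, J}. Minimal: {G}⁺ = {G}; {C}⁺ = {B, C, F, J} — none reach the full schema.
{B, F, G}⁺: BFG→H adds H; H→EF adds E; E→FGJ adds J; FGJ→CEH adds C → {B, C, E, F, G, H, J}. Minimal: {F, G}⁺ = {F, G}; {B, G}⁺ = {B, G}; {B, F}⁺ = {B, F} — none reach the full schema.
{F, G, J}⁺: FGJ→CEH adds C, E, H; C→B adds B → {B, C, E, F, G, H, J}. Minimal: {G, J}⁺ = {G, J}; {F, J}⁺ = {F, J}; {F, G}⁺ = {F, G} — none reach the full schema.
Any other superkey contains one of these as a subset, so there are no further candidate keys.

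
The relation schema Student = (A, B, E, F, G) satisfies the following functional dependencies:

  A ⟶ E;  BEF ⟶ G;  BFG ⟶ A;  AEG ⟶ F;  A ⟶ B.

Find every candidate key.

{A, F}⁺: A→E adds E; A→B adds B; BEF→G adds G → {A, B, E, F, G}. Minimal: {F}⁺ = {F}; {A}⁺ = {A, B, E} — none reach the full schema.
{A, G}⁺: A→E adds E; AEG→F adds F; A→B adds B → {A, B, E, F, G}. Minimal: {G}⁺ = {G}; {A}⁺ = {A, B, E} — none reach the full schema.
{B, E, F}⁺: BEF→G adds G; BFG→A adds A → {A, B, E, F, G}. Minimal: {E, F}⁺ = {E, F}; {B, F}⁺ = {B, F}; {B, E}⁺ = {B, E} — none reach the full schema.
{B, F, G}⁺: BFG→A adds A; A→E adds E → {A, B, E, F, G}. Minimal: {F, G}⁺ = {F, G}; {B, G}⁺ = {B, G}; {B, F}⁺ = {B, F} — none reach the full schema.

{A, F}; {A, G}; {B, E, F}; {B, F, G}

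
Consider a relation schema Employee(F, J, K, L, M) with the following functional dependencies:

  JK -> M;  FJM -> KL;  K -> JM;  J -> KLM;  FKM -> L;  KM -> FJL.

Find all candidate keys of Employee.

{J}⁺: J→KLM adds K, L, M; KM→FJL adds F → {F, J, K, L, M}.
{K}⁺: K→JM adds J, M; J→KLM adds L; KM→FJL adds F → {F, J, K, L, M}.
Any other superkey contains one of these as a subset, so there are no further candidate keys.

{J}, {K}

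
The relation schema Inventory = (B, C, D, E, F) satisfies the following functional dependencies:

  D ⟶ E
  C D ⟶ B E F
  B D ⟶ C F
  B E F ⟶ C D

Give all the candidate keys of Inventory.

BD, CD, BEF

{B, D}⁺: D→E adds E; BD→CF adds C, F → {B, C, D, E, F}. Minimal: {D}⁺ = {D, E}; {B}⁺ = {B} — none reach the full schema.
{C, D}⁺: D→E adds E; CD→BEF adds B, F → {B, C, D, E, F}. Minimal: {D}⁺ = {D, E}; {C}⁺ = {C} — none reach the full schema.
{B, E, F}⁺: BEF→CD adds C, D → {B, C, D, E, F}. Minimal: {E, F}⁺ = {E, F}; {B, F}⁺ = {B, F}; {B, E}⁺ = {B, E} — none reach the full schema.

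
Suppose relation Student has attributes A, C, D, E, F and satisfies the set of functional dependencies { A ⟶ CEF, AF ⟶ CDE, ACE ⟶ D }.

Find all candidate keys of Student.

Attribute A never appears on the right-hand side of any dependency, so A must belong to every candidate key.
{A}⁺ = {A, C, D, E, F}, which is all of the schema, so {A} is the only candidate key.

{A}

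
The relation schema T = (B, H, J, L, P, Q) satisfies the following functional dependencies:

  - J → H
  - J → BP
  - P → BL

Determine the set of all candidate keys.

{J, Q}

{J, Q}⁺: J→H adds H; J→BP adds B, P; P→BL adds L → {B, H, J, L, P, Q}. Minimal: {Q}⁺ = {Q}; {J}⁺ = {B, H, J, L, P} — none reach the full schema.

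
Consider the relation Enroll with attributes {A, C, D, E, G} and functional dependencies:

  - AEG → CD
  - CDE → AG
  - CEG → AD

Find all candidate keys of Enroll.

{A, E, G}; {C, D, E}; {C, E, G}

Attribute E never appears on the right-hand side of any dependency, so E must belong to every candidate key.
{E}⁺ = {E}, which is not all of the schema, so we must add further attributes.
{A, E, G}⁺: AEG→CD adds C, D → {A, C, D, E, G}.
{C, D, E}⁺: CDE→AG adds A, G → {A, C, D, E, G}.
{C, E, G}⁺: CEG→AD adds A, D → {A, C, D, E, G}.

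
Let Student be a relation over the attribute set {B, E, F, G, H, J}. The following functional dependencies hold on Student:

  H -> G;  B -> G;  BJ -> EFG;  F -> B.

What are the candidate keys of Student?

Attributes H, J never appear on any right-hand side, so every candidate key must contain {H, J}.
{H, J}⁺ = {G, H, J}, which is not all of the schema, so we must add further attributes.
{B, H, J}⁺: H→G adds G; BJ→EFG adds E, F → {B, E, F, G, H, J}. Minimal: {H, J}⁺ = {G, H, J}; {B, J}⁺ = {B, E, F, G, J}; {B, H}⁺ = {B, G, H} — none reach the full schema.
{F, H, J}⁺: H→G adds G; F→B adds B; BJ→EFG adds E → {B, E, F, G, H, J}. Minimal: {H, J}⁺ = {G, H, J}; {F, J}⁺ = {B, E, F, G, J}; {F, H}⁺ = {B, F, G, H} — none reach the full schema.
Any other superkey contains one of these as a subset, so there are no further candidate keys.

(B, H, J); (F, H, J)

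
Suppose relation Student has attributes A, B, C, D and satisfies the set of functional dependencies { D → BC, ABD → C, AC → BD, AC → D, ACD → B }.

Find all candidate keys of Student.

{A, C}, {A, D}

Attribute A never appears on the right-hand side of any dependency, so A must belong to every candidate key.
{A}⁺ = {A}, which is not all of the schema, so we must add further attributes.
{A, C}⁺: AC→BD adds B, D → {A, B, C, D}. Minimal: {C}⁺ = {C}; {A}⁺ = {A} — none reach the full schema.
{A, D}⁺: D→BC adds B, C → {A, B, C, D}. Minimal: {D}⁺ = {B, C, D}; {A}⁺ = {A} — none reach the full schema.
Any other superkey contains one of these as a subset, so there are no further candidate keys.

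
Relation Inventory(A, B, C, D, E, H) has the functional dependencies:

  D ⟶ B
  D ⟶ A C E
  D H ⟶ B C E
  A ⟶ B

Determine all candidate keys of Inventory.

{D, H}

Attributes D, H never appear on any right-hand side, so every candidate key must contain {D, H}.
{D, H}⁺ = {A, B, C, D, E, H}, which is all of the schema, so {D, H} is the only candidate key.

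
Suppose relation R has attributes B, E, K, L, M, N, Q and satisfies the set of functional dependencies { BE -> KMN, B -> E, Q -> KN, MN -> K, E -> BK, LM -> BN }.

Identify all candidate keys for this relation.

BLQ, ELQ, LMQ

Attributes L, Q never appear on any right-hand side, so every candidate key must contain {L, Q}.
{L, Q}⁺ = {K, L, N, Q}, which is not all of the schema, so we must add further attributes.
{B, L, Q}⁺: B→E adds E; Q→KN adds K, N; BE→KMN adds M → {B, E, K, L, M, N, Q}. Minimal: {L, Q}⁺ = {K, L, N, Q}; {B, Q}⁺ = {B, E, K, M, N, Q}; {B, L}⁺ = {B, E, K, L, M, N} — none reach the full schema.
{E, L, Q}⁺: Q→KN adds K, N; E→BK adds B; BE→KMN adds M → {B, E, K, L, M, N, Q}. Minimal: {L, Q}⁺ = {K, L, N, Q}; {E, Q}⁺ = {B, E, K, M, N, Q}; {E, L}⁺ = {B, E, K, L, M, N} — none reach the full schema.
{L, M, Q}⁺: Q→KN adds K, N; LM→BN adds B; B→E adds E → {B, E, K, L, M, N, Q}. Minimal: {M, Q}⁺ = {K, M, N, Q}; {L, Q}⁺ = {K, L, N, Q}; {L, M}⁺ = {B, E, K, L, M, N} — none reach the full schema.
Any other superkey contains one of these as a subset, so there are no further candidate keys.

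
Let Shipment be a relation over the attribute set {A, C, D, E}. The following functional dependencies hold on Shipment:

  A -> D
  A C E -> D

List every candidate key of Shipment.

Attributes A, C, E never appear on any right-hand side, so every candidate key must contain {A, C, E}.
{A, C, E}⁺ = {A, C, D, E}, which is all of the schema, so {A, C, E} is the only candidate key.

ACE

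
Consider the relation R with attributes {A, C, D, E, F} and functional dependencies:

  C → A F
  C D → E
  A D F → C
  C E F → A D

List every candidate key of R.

{C, D}⁺: C→AF adds A, F; CD→E adds E → {A, C, D, E, F}. Minimal: {D}⁺ = {D}; {C}⁺ = {A, C, F} — none reach the full schema.
{C, E}⁺: C→AF adds A, F; CEF→AD adds D → {A, C, D, E, F}. Minimal: {E}⁺ = {E}; {C}⁺ = {A, C, F} — none reach the full schema.
{A, D, F}⁺: ADF→C adds C; CD→E adds E → {A, C, D, E, F}. Minimal: {D, F}⁺ = {D, F}; {A, F}⁺ = {A, F}; {A, D}⁺ = {A, D} — none reach the full schema.
Any other superkey contains one of these as a subset, so there are no further candidate keys.

CD, CE, ADF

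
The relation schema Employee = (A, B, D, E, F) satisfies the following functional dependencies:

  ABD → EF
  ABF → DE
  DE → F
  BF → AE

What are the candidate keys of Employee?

{B, F}, {A, B, D}, {B, D, E}

Attribute B never appears on the right-hand side of any dependency, so B must belong to every candidate key.
{B}⁺ = {B}, which is not all of the schema, so we must add further attributes.
{B, F}⁺: BF→AE adds A, E; ABF→DE adds D → {A, B, D, E, F}. Minimal: {F}⁺ = {F}; {B}⁺ = {B} — none reach the full schema.
{A, B, D}⁺: ABD→EF adds E, F → {A, B, D, E, F}. Minimal: {B, D}⁺ = {B, D}; {A, D}⁺ = {A, D}; {A, B}⁺ = {A, B} — none reach the full schema.
{B, D, E}⁺: DE→F adds F; BF→AE adds A → {A, B, D, E, F}. Minimal: {D, E}⁺ = {D, E, F}; {B, E}⁺ = {B, E}; {B, D}⁺ = {B, D} — none reach the full schema.
Any other superkey contains one of these as a subset, so there are no further candidate keys.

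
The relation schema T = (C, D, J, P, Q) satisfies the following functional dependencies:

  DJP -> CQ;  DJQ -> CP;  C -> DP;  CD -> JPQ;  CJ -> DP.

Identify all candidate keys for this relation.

(C), (D, J, P), (D, J, Q)

{C}⁺: C→DP adds D, P; CD→JPQ adds J, Q → {C, D, J, P, Q}.
{D, J, P}⁺: DJP→CQ adds C, Q → {C, D, J, P, Q}. Minimal: {J, P}⁺ = {J, P}; {D, P}⁺ = {D, P}; {D, J}⁺ = {D, J} — none reach the full schema.
{D, J, Q}⁺: DJQ→CP adds C, P → {C, D, J, P, Q}. Minimal: {J, Q}⁺ = {J, Q}; {D, Q}⁺ = {D, Q}; {D, J}⁺ = {D, J} — none reach the full schema.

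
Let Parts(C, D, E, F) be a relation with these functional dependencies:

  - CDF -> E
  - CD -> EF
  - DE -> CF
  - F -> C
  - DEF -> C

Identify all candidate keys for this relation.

Attribute D never appears on the right-hand side of any dependency, so D must belong to every candidate key.
{D}⁺ = {D}, which is not all of the schema, so we must add further attributes.
{C, D}⁺: CD→EF adds E, F → {C, D, E, F}. Minimal: {D}⁺ = {D}; {C}⁺ = {C} — none reach the full schema.
{D, E}⁺: DE→CF adds C, F → {C, D, E, F}. Minimal: {E}⁺ = {E}; {D}⁺ = {D} — none reach the full schema.
{D, F}⁺: F→C adds C; CDF→E adds E → {C, D, E, F}. Minimal: {F}⁺ = {C, F}; {D}⁺ = {D} — none reach the full schema.
Any other superkey contains one of these as a subset, so there are no further candidate keys.

CD; DE; DF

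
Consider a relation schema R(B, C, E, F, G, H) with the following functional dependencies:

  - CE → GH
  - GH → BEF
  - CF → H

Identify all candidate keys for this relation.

{C, E}⁺: CE→GH adds G, H; GH→BEF adds B, F → {B, C, E, F, G, H}.
{C, F, G}⁺: CF→H adds H; GH→BEF adds B, E → {B, C, E, F, G, H}.
{C, G, H}⁺: GH→BEF adds B, E, F → {B, C, E, F, G, H}.
Any other superkey contains one of these as a subset, so there are no further candidate keys.

(C, E); (C, F, G); (C, G, H)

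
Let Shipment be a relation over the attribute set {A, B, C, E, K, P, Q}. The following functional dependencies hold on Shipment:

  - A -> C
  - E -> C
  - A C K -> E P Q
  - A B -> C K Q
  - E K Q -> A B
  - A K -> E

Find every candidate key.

{A, B}, {A, K}, {E, K, Q}

{A, B}⁺: A→C adds C; AB→CKQ adds K, Q; AK→E adds E; ACK→EPQ adds P → {A, B, C, E, K, P, Q}.
{A, K}⁺: A→C adds C; ACK→EPQ adds E, P, Q; EKQ→AB adds B → {A, B, C, E, K, P, Q}.
{E, K, Q}⁺: E→C adds C; EKQ→AB adds A, B; ACK→EPQ adds P → {A, B, C, E, K, P, Q}.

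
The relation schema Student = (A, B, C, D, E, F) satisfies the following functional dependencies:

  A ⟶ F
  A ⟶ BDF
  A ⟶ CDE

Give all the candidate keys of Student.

(A)

Attribute A never appears on the right-hand side of any dependency, so A must belong to every candidate key.
{A}⁺ = {A, B, C, D, E, F}, which is all of the schema, so {A} is the only candidate key.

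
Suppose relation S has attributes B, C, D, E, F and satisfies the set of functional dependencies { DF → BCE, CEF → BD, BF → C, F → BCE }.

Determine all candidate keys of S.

Attribute F never appears on the right-hand side of any dependency, so F must belong to every candidate key.
{F}⁺ = {B, C, D, E, F}, which is all of the schema, so {F} is the only candidate key.

F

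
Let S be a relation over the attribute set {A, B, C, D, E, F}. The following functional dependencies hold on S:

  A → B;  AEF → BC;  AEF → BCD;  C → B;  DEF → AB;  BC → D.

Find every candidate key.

{A, E, F}; {C, E, F}; {D, E, F}

Attributes E, F never appear on any right-hand side, so every candidate key must contain {E, F}.
{E, F}⁺ = {E, F}, which is not all of the schema, so we must add further attributes.
{A, E, F}⁺: A→B adds B; AEF→BC adds C; AEF→BCD adds D → {A, B, C, D, E, F}. Minimal: {E, F}⁺ = {E, F}; {A, F}⁺ = {A, B, F}; {A, E}⁺ = {A, B, E} — none reach the full schema.
{C, E, F}⁺: C→B adds B; BC→D adds D; DEF→AB adds A → {A, B, C, D, E, F}. Minimal: {E, F}⁺ = {E, F}; {C, F}⁺ = {B, C, D, F}; {C, E}⁺ = {B, C, D, E} — none reach the full schema.
{D, E, F}⁺: DEF→AB adds A, B; AEF→BC adds C → {A, B, C, D, E, F}. Minimal: {E, F}⁺ = {E, F}; {D, F}⁺ = {D, F}; {D, E}⁺ = {D, E} — none reach the full schema.
Any other superkey contains one of these as a subset, so there are no further candidate keys.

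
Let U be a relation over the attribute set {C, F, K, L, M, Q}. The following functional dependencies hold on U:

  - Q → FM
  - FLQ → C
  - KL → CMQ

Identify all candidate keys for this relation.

Attributes K, L never appear on any right-hand side, so every candidate key must contain {K, L}.
{K, L}⁺ = {C, F, K, L, M, Q}, which is all of the schema, so {K, L} is the only candidate key.

{K, L}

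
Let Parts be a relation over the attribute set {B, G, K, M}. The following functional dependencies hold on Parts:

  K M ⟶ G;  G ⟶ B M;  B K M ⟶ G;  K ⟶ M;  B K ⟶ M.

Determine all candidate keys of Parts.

Attribute K never appears on the right-hand side of any dependency, so K must belong to every candidate key.
{K}⁺ = {B, G, K, M}, which is all of the schema, so {K} is the only candidate key.

(K)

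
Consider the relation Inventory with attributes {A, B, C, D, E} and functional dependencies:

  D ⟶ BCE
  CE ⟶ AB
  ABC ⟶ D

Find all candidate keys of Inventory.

{D}⁺: D→BCE adds B, C, E; CE→AB adds A → {A, B, C, D, E}.
{C, E}⁺: CE→AB adds A, B; ABC→D adds D → {A, B, C, D, E}.
{A, B, C}⁺: ABC→D adds D; D→BCE adds E → {A, B, C, D, E}.

D, CE, ABC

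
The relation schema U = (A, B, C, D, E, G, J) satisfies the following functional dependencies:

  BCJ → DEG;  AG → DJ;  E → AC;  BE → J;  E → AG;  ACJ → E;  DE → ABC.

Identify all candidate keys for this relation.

E, ACG, ACJ, BCJ

{E}⁺: E→AC adds A, C; E→AG adds G; AG→DJ adds D, J; DE→ABC adds B → {A, B, C, D, E, G, J}.
{A, C, G}⁺: AG→DJ adds D, J; ACJ→E adds E; DE→ABC adds B → {A, B, C, D, E, G, J}. Minimal: {C, G}⁺ = {C, G}; {A, G}⁺ = {A, D, G, J}; {A, C}⁺ = {A, C} — none reach the full schema.
{A, C, J}⁺: ACJ→E adds E; E→AG adds G; AG→DJ adds D; DE→ABC adds B → {A, B, C, D, E, G, J}. Minimal: {C, J}⁺ = {C, J}; {A, J}⁺ = {A, J}; {A, C}⁺ = {A, C} — none reach the full schema.
{B, C, J}⁺: BCJ→DEG adds D, E, G; E→AC adds A → {A, B, C, D, E, G, J}. Minimal: {C, J}⁺ = {C, J}; {B, J}⁺ = {B, J}; {B, C}⁺ = {B, C} — none reach the full schema.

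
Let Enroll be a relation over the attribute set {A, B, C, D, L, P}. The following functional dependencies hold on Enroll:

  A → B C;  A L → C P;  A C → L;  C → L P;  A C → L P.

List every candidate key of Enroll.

{A, D}

{A, D}⁺: A→BC adds B, C; AC→L adds L; C→LP adds P → {A, B, C, D, L, P}. Minimal: {D}⁺ = {D}; {A}⁺ = {A, B, C, L, P} — none reach the full schema.
No other minimal superkey exists.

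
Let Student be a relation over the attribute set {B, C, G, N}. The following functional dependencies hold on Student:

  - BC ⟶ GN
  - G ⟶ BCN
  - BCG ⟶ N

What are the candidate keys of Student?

{G}⁺: G→BCN adds B, C, N → {B, C, G, N}.
{B, C}⁺: BC→GN adds G, N → {B, C, G, N}.
Any other superkey contains one of these as a subset, so there are no further candidate keys.

G, BC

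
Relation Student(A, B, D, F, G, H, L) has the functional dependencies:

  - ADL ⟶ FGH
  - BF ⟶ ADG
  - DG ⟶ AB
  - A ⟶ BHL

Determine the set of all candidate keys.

{A, D}⁺: A→BHL adds B, H, L; ADL→FGH adds F, G → {A, B, D, F, G, H, L}. Minimal: {D}⁺ = {D}; {A}⁺ = {A, B, H, L} — none reach the full schema.
{A, F}⁺: A→BHL adds B, H, L; BF→ADG adds D, G → {A, B, D, F, G, H, L}. Minimal: {F}⁺ = {F}; {A}⁺ = {A, B, H, L} — none reach the full schema.
{B, F}⁺: BF→ADG adds A, D, G; A→BHL adds H, L → {A, B, D, F, G, H, L}. Minimal: {F}⁺ = {F}; {B}⁺ = {B} — none reach the full schema.
{D, G}⁺: DG→AB adds A, B; A→BHL adds H, L; ADL→FGH adds F → {A, B, D, F, G, H, L}. Minimal: {G}⁺ = {G}; {D}⁺ = {D} — none reach the full schema.
Any other superkey contains one of these as a subset, so there are no further candidate keys.

{A, D}; {A, F}; {B, F}; {D, G}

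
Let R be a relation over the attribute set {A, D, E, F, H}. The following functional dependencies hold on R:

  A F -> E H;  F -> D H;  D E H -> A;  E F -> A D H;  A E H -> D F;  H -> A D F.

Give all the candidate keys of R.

{F}; {H}

{F}⁺: F→DH adds D, H; H→ADF adds A; AF→EH adds E → {A, D, E, F, H}.
{H}⁺: H→ADF adds A, D, F; AF→EH adds E → {A, D, E, F, H}.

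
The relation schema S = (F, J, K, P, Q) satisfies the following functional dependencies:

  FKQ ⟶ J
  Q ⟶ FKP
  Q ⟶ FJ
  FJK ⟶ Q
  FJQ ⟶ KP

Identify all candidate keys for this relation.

(Q), (F, J, K)

{Q}⁺: Q→FKP adds F, K, P; Q→FJ adds J → {F, J, K, P, Q}.
{F, J, K}⁺: FJK→Q adds Q; FJQ→KP adds P → {F, J, K, P, Q}. Minimal: {J, K}⁺ = {J, K}; {F, K}⁺ = {F, K}; {F, J}⁺ = {F, J} — none reach the full schema.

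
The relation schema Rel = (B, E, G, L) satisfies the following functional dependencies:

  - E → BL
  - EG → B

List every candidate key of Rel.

EG

{E, G}⁺: E→BL adds B, L → {B, E, G, L}. Minimal: {G}⁺ = {G}; {E}⁺ = {B, E, L} — none reach the full schema.
No other minimal superkey exists.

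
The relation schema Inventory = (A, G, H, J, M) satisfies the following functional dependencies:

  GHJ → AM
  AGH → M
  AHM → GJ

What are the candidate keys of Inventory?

Attribute H never appears on the right-hand side of any dependency, so H must belong to every candidate key.
{H}⁺ = {H}, which is not all of the schema, so we must add further attributes.
{A, G, H}⁺: AGH→M adds M; AHM→GJ adds J → {A, G, H, J, M}.
{A, H, M}⁺: AHM→GJ adds G, J → {A, G, H, J, M}.
{G, H, J}⁺: GHJ→AM adds A, M → {A, G, H, J, M}.

{A, G, H}, {A, H, M}, {G, H, J}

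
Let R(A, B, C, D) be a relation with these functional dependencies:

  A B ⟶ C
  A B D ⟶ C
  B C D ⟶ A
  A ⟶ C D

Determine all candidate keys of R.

(A, B), (B, C, D)

Attribute B never appears on the right-hand side of any dependency, so B must belong to every candidate key.
{B}⁺ = {B}, which is not all of the schema, so we must add further attributes.
{A, B}⁺: AB→C adds C; A→CD adds D → {A, B, C, D}. Minimal: {B}⁺ = {B}; {A}⁺ = {A, C, D} — none reach the full schema.
{B, C, D}⁺: BCD→A adds A → {A, B, C, D}. Minimal: {C, D}⁺ = {C, D}; {B, D}⁺ = {B, D}; {B, C}⁺ = {B, C} — none reach the full schema.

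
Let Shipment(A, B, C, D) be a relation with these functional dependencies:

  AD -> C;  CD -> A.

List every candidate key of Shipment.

{A, B, D}, {B, C, D}

{A, B, D}⁺: AD→C adds C → {A, B, C, D}. Minimal: {B, D}⁺ = {B, D}; {A, D}⁺ = {A, C, D}; {A, B}⁺ = {A, B} — none reach the full schema.
{B, C, D}⁺: CD→A adds A → {A, B, C, D}. Minimal: {C, D}⁺ = {A, C, D}; {B, D}⁺ = {B, D}; {B, C}⁺ = {B, C} — none reach the full schema.
Any other superkey contains one of these as a subset, so there are no further candidate keys.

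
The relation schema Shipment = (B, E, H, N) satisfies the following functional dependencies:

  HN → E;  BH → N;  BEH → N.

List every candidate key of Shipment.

{B, H}

Attributes B, H never appear on any right-hand side, so every candidate key must contain {B, H}.
{B, H}⁺ = {B, E, H, N}, which is all of the schema, so {B, H} is the only candidate key.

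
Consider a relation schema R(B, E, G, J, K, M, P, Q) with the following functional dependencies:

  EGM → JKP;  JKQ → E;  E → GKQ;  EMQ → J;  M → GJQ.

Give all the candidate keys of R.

{B, E, M}; {B, K, M}

Attributes B, M never appear on any right-hand side, so every candidate key must contain {B, M}.
{B, M}⁺ = {B, G, J, M, Q}, which is not all of the schema, so we must add further attributes.
{B, E, M}⁺: E→GKQ adds G, K, Q; EMQ→J adds J; EGM→JKP adds P → {B, E, G, J, K, M, P, Q}.
{B, K, M}⁺: M→GJQ adds G, J, Q; JKQ→E adds E; EGM→JKP adds P → {B, E, G, J, K, M, P, Q}.
Any other superkey contains one of these as a subset, so there are no further candidate keys.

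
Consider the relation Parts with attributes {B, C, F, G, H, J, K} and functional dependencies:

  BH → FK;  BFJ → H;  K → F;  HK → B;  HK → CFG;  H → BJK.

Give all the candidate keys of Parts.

{H}⁺: H→BJK adds B, J, K; BH→FK adds F; HK→CFG adds C, G → {B, C, F, G, H, J, K}.
{B, F, J}⁺: BFJ→H adds H; H→BJK adds K; HK→CFG adds C, G → {B, C, F, G, H, J, K}.
{B, J, K}⁺: K→F adds F; BFJ→H adds H; HK→CFG adds C, G → {B, C, F, G, H, J, K}.

(H); (B, F, J); (B, J, K)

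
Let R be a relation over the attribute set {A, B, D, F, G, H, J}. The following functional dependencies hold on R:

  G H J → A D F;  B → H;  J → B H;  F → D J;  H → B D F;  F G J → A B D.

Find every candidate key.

Attribute G never appears on the right-hand side of any dependency, so G must belong to every candidate key.
{G}⁺ = {G}, which is not all of the schema, so we must add further attributes.
{B, G}⁺: B→H adds H; H→BDF adds D, F; F→DJ adds J; FGJ→ABD adds A → {A, B, D, F, G, H, J}. Minimal: {G}⁺ = {G}; {B}⁺ = {B, D, F, H, J} — none reach the full schema.
{F, G}⁺: F→DJ adds D, J; FGJ→ABD adds A, B; B→H adds H → {A, B, D, F, G, H, J}. Minimal: {G}⁺ = {G}; {F}⁺ = {B, D, F, H, J} — none reach the full schema.
{G, H}⁺: H→BDF adds B, D, F; F→DJ adds J; FGJ→ABD adds A → {A, B, D, F, G, H, J}. Minimal: {H}⁺ = {B, D, F, H, J}; {G}⁺ = {G} — none reach the full schema.
{G, J}⁺: J→BH adds B, H; H→BDF adds D, F; FGJ→ABD adds A → {A, B, D, F, G, H, J}. Minimal: {J}⁺ = {B, D, F, H, J}; {G}⁺ = {G} — none reach the full schema.

{B, G}, {F, G}, {G, H}, {G, J}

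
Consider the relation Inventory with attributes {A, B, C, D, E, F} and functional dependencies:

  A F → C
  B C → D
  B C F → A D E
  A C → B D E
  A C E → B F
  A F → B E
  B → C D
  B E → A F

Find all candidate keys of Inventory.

{A, B}⁺: B→CD adds C, D; AC→BDE adds E; ACE→BF adds F → {A, B, C, D, E, F}. Minimal: {B}⁺ = {B, C, D}; {A}⁺ = {A} — none reach the full schema.
{A, C}⁺: AC→BDE adds B, D, E; ACE→BF adds F → {A, B, C, D, E, F}. Minimal: {C}⁺ = {C}; {A}⁺ = {A} — none reach the full schema.
{A, F}⁺: AF→C adds C; AC→BDE adds B, D, E → {A, B, C, D, E, F}. Minimal: {F}⁺ = {F}; {A}⁺ = {A} — none reach the full schema.
{B, E}⁺: B→CD adds C, D; BE→AF adds A, F → {A, B, C, D, E, F}. Minimal: {E}⁺ = {E}; {B}⁺ = {B, C, D} — none reach the full schema.
{B, F}⁺: B→CD adds C, D; BCF→ADE adds A, E → {A, B, C, D, E, F}. Minimal: {F}⁺ = {F}; {B}⁺ = {B, C, D} — none reach the full schema.

(A, B); (A, C); (A, F); (B, E); (B, F)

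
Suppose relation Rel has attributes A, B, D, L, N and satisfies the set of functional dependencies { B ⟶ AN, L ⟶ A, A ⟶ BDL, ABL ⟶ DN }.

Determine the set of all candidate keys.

{A}, {B}, {L}

{A}⁺: A→BDL adds B, D, L; ABL→DN adds N → {A, B, D, L, N}.
{B}⁺: B→AN adds A, N; A→BDL adds D, L → {A, B, D, L, N}.
{L}⁺: L→A adds A; A→BDL adds B, D; ABL→DN adds N → {A, B, D, L, N}.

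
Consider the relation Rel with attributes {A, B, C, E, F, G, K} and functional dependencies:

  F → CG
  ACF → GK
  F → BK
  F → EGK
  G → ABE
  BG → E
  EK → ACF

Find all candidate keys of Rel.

{F}; {E, K}; {G, K}

{F}⁺: F→CG adds C, G; F→BK adds B, K; F→EGK adds E; G→ABE adds A → {A, B, C, E, F, G, K}.
{E, K}⁺: EK→ACF adds A, C, F; F→CG adds G; F→BK adds B → {A, B, C, E, F, G, K}. Minimal: {K}⁺ = {K}; {E}⁺ = {E} — none reach the full schema.
{G, K}⁺: G→ABE adds A, B, E; EK→ACF adds C, F → {A, B, C, E, F, G, K}. Minimal: {K}⁺ = {K}; {G}⁺ = {A, B, E, G} — none reach the full schema.
Any other superkey contains one of these as a subset, so there are no further candidate keys.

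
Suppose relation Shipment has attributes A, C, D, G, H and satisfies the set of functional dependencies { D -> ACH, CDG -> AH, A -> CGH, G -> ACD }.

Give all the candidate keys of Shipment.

{A}⁺: A→CGH adds C, G, H; G→ACD adds D → {A, C, D, G, H}.
{D}⁺: D→ACH adds A, C, H; A→CGH adds G → {A, C, D, G, H}.
{G}⁺: G→ACD adds A, C, D; D→ACH adds H → {A, C, D, G, H}.

{A}, {D}, {G}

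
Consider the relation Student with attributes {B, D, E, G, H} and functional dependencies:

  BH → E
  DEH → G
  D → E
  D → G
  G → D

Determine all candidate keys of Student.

BDH; BGH

Attributes B, H never appear on any right-hand side, so every candidate key must contain {B, H}.
{B, H}⁺ = {B, E, H}, which is not all of the schema, so we must add further attributes.
{B, D, H}⁺: BH→E adds E; DEH→G adds G → {B, D, E, G, H}. Minimal: {D, H}⁺ = {D, E, G, H}; {B, H}⁺ = {B, E, H}; {B, D}⁺ = {B, D, E, G} — none reach the full schema.
{B, G, H}⁺: BH→E adds E; G→D adds D → {B, D, E, G, H}. Minimal: {G, H}⁺ = {D, E, G, H}; {B, H}⁺ = {B, E, H}; {B, G}⁺ = {B, D, E, G} — none reach the full schema.
Any other superkey contains one of these as a subset, so there are no further candidate keys.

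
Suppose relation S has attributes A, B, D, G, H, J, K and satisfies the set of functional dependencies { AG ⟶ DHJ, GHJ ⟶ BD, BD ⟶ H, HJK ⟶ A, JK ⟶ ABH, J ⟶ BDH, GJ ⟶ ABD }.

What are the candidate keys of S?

{A, G, K}⁺: AG→DHJ adds D, H, J; GHJ→BD adds B → {A, B, D, G, H, J, K}.
{G, J, K}⁺: JK→ABH adds A, B, H; J→BDH adds D → {A, B, D, G, H, J, K}.
Any other superkey contains one of these as a subset, so there are no further candidate keys.

(A, G, K); (G, J, K)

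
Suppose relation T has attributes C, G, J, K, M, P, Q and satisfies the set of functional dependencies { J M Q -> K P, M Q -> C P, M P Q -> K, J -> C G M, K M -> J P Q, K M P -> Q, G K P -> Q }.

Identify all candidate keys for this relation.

{J, K}; {J, Q}; {K, M}; {M, Q}

{J, K}⁺: J→CGM adds C, G, M; KM→JPQ adds P, Q → {C, G, J, K, M, P, Q}.
{J, Q}⁺: J→CGM adds C, G, M; JMQ→KP adds K, P → {C, G, J, K, M, P, Q}.
{K, M}⁺: KM→JPQ adds J, P, Q; MQ→CP adds C; J→CGM adds G → {C, G, J, K, M, P, Q}.
{M, Q}⁺: MQ→CP adds C, P; MPQ→K adds K; KM→JPQ adds J; J→CGM adds G → {C, G, J, K, M, P, Q}.
Any other superkey contains one of these as a subset, so there are no further candidate keys.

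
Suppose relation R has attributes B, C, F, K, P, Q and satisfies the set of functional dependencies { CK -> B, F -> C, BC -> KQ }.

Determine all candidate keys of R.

(B, F, P), (F, K, P)

Attributes F, P never appear on any right-hand side, so every candidate key must contain {F, P}.
{F, P}⁺ = {C, F, P}, which is not all of the schema, so we must add further attributes.
{B, F, P}⁺: F→C adds C; BC→KQ adds K, Q → {B, C, F, K, P, Q}. Minimal: {F, P}⁺ = {C, F, P}; {B, P}⁺ = {B, P}; {B, F}⁺ = {B, C, F, K, Q} — none reach the full schema.
{F, K, P}⁺: F→C adds C; CK→B adds B; BC→KQ adds Q → {B, C, F, K, P, Q}. Minimal: {K, P}⁺ = {K, P}; {F, P}⁺ = {C, F, P}; {F, K}⁺ = {B, C, F, K, Q} — none reach the full schema.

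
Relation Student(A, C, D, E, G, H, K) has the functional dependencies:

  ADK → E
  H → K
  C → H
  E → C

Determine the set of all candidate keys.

{A, C, D, G}; {A, D, E, G}; {A, D, G, H}; {A, D, G, K}

Attributes A, D, G never appear on any right-hand side, so every candidate key must contain {A, D, G}.
{A, D, G}⁺ = {A, D, G}, which is not all of the schema, so we must add further attributes.
{A, C, D, G}⁺: C→H adds H; H→K adds K; ADK→E adds E → {A, C, D, E, G, H, K}. Minimal: {C, D, G}⁺ = {C, D, G, H, K}; {A, D, G}⁺ = {A, D, G}; {A, C, G}⁺ = {A, C, G, H, K}; … — none reach the full schema.
{A, D, E, G}⁺: E→C adds C; C→H adds H; H→K adds K → {A, C, D, E, G, H, K}. Minimal: {D, E, G}⁺ = {C, D, E, G, H, K}; {A, E, G}⁺ = {A, C, E, G, H, K}; {A, D, G}⁺ = {A, D, G}; … — none reach the full schema.
{A, D, G, H}⁺: H→K adds K; ADK→E adds E; E→C adds C → {A, C, D, E, G, H, K}. Minimal: {D, G, H}⁺ = {D, G, H, K}; {A, G, H}⁺ = {A, G, H, K}; {A, D, H}⁺ = {A, C, D, E, H, K}; … — none reach the full schema.
{A, D, G, K}⁺: ADK→E adds E; E→C adds C; C→H adds H → {A, C, D, E, G, H, K}. Minimal: {D, G, K}⁺ = {D, G, K}; {A, G, K}⁺ = {A, G, K}; {A, D, K}⁺ = {A, C, D, E, H, K}; … — none reach the full schema.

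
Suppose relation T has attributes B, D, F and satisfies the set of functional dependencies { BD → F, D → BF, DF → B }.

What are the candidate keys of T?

D

Attribute D never appears on the right-hand side of any dependency, so D must belong to every candidate key.
{D}⁺ = {B, D, F}, which is all of the schema, so {D} is the only candidate key.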